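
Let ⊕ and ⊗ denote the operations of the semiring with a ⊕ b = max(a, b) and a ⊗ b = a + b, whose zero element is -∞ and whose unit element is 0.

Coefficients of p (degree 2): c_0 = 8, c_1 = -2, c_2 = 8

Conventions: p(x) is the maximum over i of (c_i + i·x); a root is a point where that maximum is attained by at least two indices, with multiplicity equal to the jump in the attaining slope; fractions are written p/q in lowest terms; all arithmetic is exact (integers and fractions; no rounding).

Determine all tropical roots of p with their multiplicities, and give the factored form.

hull edge (i=0, c=8) to (i=2, c=8): slope 0, span 2
Factored form: p(x) = 8 ⊗ (x ⊕ 0) ⊗ (x ⊕ 0)
Answer: roots = 0 (mult 2)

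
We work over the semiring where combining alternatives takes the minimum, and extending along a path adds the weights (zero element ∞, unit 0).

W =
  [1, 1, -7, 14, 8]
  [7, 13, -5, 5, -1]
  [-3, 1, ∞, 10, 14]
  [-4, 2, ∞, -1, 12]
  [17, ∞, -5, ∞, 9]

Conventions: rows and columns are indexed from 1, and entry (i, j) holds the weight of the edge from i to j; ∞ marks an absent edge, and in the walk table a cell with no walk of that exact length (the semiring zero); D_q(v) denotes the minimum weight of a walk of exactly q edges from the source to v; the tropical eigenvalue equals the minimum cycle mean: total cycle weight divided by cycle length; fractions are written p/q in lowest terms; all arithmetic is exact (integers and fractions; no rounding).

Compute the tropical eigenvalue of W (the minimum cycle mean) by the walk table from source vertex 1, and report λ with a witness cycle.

q=0: [0, ∞, ∞, ∞, ∞]
q=1: [1, 1, -7, 14, 8]
q=2: [-10, -6, -6, 3, 0]
q=3: [-9, -9, -17, -1, -7]
q=4: [-20, -16, -16, -7, -10]
q=5: [-19, -19, -27, -11, -17]
Optimal cycle mean attained by: cycle 1->3->1, total (-7) + (-3), length 2.
Answer: λ = -5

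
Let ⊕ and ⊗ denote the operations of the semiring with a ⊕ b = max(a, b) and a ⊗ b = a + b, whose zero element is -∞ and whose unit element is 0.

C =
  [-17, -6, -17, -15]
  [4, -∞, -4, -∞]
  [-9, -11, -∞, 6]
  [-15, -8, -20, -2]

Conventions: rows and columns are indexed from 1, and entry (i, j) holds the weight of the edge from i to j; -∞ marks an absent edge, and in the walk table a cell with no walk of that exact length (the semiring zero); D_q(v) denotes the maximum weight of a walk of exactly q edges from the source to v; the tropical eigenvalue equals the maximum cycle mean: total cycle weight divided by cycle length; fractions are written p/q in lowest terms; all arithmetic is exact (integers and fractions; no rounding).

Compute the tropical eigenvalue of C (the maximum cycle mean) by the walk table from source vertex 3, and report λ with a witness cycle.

q=0: [-∞, -∞, 0, -∞]
q=1: [-9, -11, -∞, 6]
q=2: [-7, -2, -14, 4]
q=3: [2, -4, -6, 2]
q=4: [0, -4, -8, 0]
Optimal cycle mean attained by: cycle 1->2->1, total (-6) + 4, length 2.
Answer: λ = -1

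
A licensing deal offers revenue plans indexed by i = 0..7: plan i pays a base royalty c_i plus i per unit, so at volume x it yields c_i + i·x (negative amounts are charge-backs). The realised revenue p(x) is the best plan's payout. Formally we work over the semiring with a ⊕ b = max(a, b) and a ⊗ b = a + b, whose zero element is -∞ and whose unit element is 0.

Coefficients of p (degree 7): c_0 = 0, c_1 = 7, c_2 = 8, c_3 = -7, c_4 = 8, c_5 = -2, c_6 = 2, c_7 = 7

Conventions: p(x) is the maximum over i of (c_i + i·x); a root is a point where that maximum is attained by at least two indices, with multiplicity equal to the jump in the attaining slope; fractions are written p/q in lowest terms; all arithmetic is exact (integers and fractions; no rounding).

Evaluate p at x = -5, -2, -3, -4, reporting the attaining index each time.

p(-5) = max(0+0·(-5)=0, 7+1·(-5)=2, 8+2·(-5)=-2, -7+3·(-5)=-22, 8+4·(-5)=-12, -2+5·(-5)=-27, 2+6·(-5)=-28, 7+7·(-5)=-28) = 2 (attained by i=1)
p(-2) = max(0+0·(-2)=0, 7+1·(-2)=5, 8+2·(-2)=4, -7+3·(-2)=-13, 8+4·(-2)=0, -2+5·(-2)=-12, 2+6·(-2)=-10, 7+7·(-2)=-7) = 5 (attained by i=1)
p(-3) = max(0+0·(-3)=0, 7+1·(-3)=4, 8+2·(-3)=2, -7+3·(-3)=-16, 8+4·(-3)=-4, -2+5·(-3)=-17, 2+6·(-3)=-16, 7+7·(-3)=-14) = 4 (attained by i=1)
p(-4) = max(0+0·(-4)=0, 7+1·(-4)=3, 8+2·(-4)=0, -7+3·(-4)=-19, 8+4·(-4)=-8, -2+5·(-4)=-22, 2+6·(-4)=-22, 7+7·(-4)=-21) = 3 (attained by i=1)
Answer: p(-5) = 2; p(-2) = 5; p(-3) = 4; p(-4) = 3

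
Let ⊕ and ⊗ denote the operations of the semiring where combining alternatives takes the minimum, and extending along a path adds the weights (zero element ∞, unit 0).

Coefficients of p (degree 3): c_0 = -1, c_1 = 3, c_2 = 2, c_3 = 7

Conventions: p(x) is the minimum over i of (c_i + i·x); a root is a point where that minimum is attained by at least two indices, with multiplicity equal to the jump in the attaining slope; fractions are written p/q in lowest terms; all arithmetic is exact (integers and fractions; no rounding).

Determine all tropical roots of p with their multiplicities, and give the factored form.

hull edge (i=0, c=-1) to (i=2, c=2): slope 3/2, span 2
hull edge (i=2, c=2) to (i=3, c=7): slope 5, span 1
Factored form: p(x) = 7 ⊗ (x ⊕ (-5)) ⊗ (x ⊕ (-3/2)) ⊗ (x ⊕ (-3/2))
Answer: roots = -5 (mult 1), -3/2 (mult 2)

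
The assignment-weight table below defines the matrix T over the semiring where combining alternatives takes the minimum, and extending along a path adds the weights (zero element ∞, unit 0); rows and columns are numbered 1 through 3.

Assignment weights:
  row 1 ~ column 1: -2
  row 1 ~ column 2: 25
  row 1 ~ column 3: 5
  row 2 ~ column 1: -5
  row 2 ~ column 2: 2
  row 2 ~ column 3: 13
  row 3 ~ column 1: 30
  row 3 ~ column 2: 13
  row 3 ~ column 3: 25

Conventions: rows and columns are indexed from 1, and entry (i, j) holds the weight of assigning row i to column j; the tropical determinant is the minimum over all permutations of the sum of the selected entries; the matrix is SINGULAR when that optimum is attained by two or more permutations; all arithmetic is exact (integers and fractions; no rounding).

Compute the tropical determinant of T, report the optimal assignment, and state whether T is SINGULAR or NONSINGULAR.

σ = (1, 2, 3): (-2) + 2 + 25 = 25
σ = (1, 3, 2): (-2) + 13 + 13 = 24
σ = (2, 1, 3): 25 + (-5) + 25 = 45
σ = (2, 3, 1): 25 + 13 + 30 = 68
σ = (3, 1, 2): 5 + (-5) + 13 = 13
σ = (3, 2, 1): 5 + 2 + 30 = 37
Optimal value attained by: σ = (3, 1, 2).
Answer: det⊕(T) = 13; verdict: NONSINGULAR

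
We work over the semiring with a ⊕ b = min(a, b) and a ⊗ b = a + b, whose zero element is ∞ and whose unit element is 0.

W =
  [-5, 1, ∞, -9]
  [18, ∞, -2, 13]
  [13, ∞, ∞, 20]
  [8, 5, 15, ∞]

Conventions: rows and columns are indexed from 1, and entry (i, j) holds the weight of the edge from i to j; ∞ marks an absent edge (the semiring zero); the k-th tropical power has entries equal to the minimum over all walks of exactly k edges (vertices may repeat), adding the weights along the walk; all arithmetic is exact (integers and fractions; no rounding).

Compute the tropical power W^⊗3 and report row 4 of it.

W^⊗2:
  [-10, -4, -1, -14]
  [11, 18, 28, 9]
  [8, 14, 35, 4]
  [3, 9, 3, -1]
W^⊗3:
  [-15, -9, -6, -19]
  [6, 12, 16, 2]
  [3, 9, 12, -1]
  [-2, 4, 7, -6]
Answer: row 4 of W^⊗3 = [-2, 4, 7, -6]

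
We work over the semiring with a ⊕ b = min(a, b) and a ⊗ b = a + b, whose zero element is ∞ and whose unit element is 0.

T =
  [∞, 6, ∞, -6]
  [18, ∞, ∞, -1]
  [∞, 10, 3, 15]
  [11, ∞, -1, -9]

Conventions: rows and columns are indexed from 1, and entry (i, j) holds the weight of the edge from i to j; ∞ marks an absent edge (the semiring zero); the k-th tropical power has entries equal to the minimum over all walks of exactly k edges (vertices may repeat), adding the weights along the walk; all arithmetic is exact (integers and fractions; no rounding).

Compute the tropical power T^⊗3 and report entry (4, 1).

T^⊗2:
  [5, ∞, -7, -15]
  [10, 24, -2, -10]
  [26, 13, 6, 6]
  [2, 9, -10, -18]
T^⊗3:
  [-4, 3, -16, -24]
  [1, 8, -11, -19]
  [17, 16, 5, -3]
  [-7, 0, -19, -27]
Key observation: the optimum is the walk 4->4->4->1, with weight (-9) + (-9) + 11 = -7.
Optimal value attained by: walk 4->4->4->1.
Answer: (T^⊗3)[4][1] = -7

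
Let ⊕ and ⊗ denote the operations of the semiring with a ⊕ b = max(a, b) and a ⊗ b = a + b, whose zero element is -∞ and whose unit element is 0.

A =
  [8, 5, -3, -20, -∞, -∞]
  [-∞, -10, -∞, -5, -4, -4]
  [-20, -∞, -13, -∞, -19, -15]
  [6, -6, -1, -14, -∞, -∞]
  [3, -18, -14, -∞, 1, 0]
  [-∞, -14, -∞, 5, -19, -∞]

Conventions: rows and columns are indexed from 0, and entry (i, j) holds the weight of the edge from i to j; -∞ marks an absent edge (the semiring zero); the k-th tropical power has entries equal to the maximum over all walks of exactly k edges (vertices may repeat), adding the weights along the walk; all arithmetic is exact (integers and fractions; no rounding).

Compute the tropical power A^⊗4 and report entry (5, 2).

A^⊗2:
  [16, 13, 5, 0, 1, 1]
  [1, -11, -6, 1, -3, -4]
  [-12, -15, -23, -10, -18, -19]
  [14, 11, 3, -11, -10, -10]
  [11, 8, 0, 5, 2, 1]
  [11, -1, 4, -9, -18, -18]
A^⊗3:
  [24, 21, 13, 8, 9, 9]
  [9, 6, 0, 1, -2, -3]
  [-4, -7, -11, -14, -17, -18]
  [22, 19, 11, 6, 7, 7]
  [19, 16, 8, 6, 4, 4]
  [19, 16, 8, -6, -5, -5]
A^⊗4:
  [32, 29, 21, 16, 17, 17]
  [17, 14, 6, 2, 2, 2]
  [4, 1, -7, -12, -11, -11]
  [30, 27, 19, 14, 15, 15]
  [27, 24, 16, 11, 12, 12]
  [27, 24, 16, 11, 12, 12]
Key observation: the optimum is the walk 5->3->0->0->2, with weight 5 + 6 + 8 + (-3) = 16.
Optimal value attained by: walk 5->3->0->0->2.
Answer: (A^⊗4)[5][2] = 16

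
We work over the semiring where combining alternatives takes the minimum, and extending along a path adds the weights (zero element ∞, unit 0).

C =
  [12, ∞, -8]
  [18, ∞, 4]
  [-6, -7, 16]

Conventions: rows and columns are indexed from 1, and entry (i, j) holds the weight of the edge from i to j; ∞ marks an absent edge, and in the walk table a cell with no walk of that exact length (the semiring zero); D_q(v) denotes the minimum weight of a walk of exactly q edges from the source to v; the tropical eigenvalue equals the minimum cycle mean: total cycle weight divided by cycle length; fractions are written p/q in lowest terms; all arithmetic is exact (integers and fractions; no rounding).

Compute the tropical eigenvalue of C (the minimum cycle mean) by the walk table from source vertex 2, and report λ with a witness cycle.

q=0: [∞, 0, ∞]
q=1: [18, ∞, 4]
q=2: [-2, -3, 10]
q=3: [4, 3, -10]
Optimal cycle mean attained by: cycle 1->3->1, total (-8) + (-6), length 2.
Answer: λ = -7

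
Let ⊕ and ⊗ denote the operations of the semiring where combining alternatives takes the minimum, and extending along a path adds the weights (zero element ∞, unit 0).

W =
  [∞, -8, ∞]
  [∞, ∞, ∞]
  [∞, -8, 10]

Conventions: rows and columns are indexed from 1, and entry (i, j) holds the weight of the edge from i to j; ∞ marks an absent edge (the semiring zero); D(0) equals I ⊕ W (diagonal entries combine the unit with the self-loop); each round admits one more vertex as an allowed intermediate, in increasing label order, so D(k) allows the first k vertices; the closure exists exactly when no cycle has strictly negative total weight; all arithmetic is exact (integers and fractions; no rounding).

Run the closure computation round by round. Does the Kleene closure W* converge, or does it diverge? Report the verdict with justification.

D(0):
  [0, -8, ∞]
  [∞, 0, ∞]
  [∞, -8, 0]
D(1):
  [0, -8, ∞]
  [∞, 0, ∞]
  [∞, -8, 0]
D(2):
  [0, -8, ∞]
  [∞, 0, ∞]
  [∞, -8, 0]
D(3):
  [0, -8, ∞]
  [∞, 0, ∞]
  [∞, -8, 0]
Key observation: every diagonal entry stays at the unit through all rounds, so no improving cycle exists.
Answer: CONVERGES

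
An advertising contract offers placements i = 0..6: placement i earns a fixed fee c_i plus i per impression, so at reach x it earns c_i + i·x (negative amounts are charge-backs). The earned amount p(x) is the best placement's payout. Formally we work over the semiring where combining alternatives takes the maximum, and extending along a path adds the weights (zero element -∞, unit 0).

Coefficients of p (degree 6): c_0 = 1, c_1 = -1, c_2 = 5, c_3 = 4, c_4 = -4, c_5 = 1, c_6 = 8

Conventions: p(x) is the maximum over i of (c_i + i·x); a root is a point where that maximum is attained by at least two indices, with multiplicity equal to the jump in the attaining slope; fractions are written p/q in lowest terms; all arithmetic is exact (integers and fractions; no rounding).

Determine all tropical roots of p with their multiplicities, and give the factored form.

hull edge (i=0, c=1) to (i=2, c=5): slope 2, span 2
hull edge (i=2, c=5) to (i=6, c=8): slope 3/4, span 4
Factored form: p(x) = 8 ⊗ (x ⊕ (-2)) ⊗ (x ⊕ (-2)) ⊗ (x ⊕ (-3/4)) ⊗ (x ⊕ (-3/4)) ⊗ (x ⊕ (-3/4)) ⊗ (x ⊕ (-3/4))
Answer: roots = -2 (mult 2), -3/4 (mult 4)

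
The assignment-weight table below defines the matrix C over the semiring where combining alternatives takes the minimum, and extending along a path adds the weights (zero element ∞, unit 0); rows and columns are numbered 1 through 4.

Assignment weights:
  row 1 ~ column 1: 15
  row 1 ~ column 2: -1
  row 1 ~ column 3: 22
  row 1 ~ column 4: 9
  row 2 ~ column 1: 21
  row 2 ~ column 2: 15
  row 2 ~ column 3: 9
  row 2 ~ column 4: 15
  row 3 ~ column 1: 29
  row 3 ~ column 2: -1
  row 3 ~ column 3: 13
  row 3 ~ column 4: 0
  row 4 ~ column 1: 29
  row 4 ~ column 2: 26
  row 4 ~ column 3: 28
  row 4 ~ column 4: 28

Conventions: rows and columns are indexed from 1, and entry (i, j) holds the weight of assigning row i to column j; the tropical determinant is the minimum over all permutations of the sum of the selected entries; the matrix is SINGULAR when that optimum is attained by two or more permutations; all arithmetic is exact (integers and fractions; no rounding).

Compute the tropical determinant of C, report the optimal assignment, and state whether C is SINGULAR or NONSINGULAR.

σ = (1, 2, 3, 4): 15 + 15 + 13 + 28 = 71
σ = (1, 2, 4, 3): 15 + 15 + 0 + 28 = 58
σ = (1, 3, 2, 4): 15 + 9 + (-1) + 28 = 51
σ = (1, 3, 4, 2): 15 + 9 + 0 + 26 = 50
σ = (1, 4, 2, 3): 15 + 15 + (-1) + 28 = 57
σ = (1, 4, 3, 2): 15 + 15 + 13 + 26 = 69
σ = (2, 1, 3, 4): (-1) + 21 + 13 + 28 = 61
σ = (2, 1, 4, 3): (-1) + 21 + 0 + 28 = 48
σ = (2, 3, 1, 4): (-1) + 9 + 29 + 28 = 65
σ = (2, 3, 4, 1): (-1) + 9 + 0 + 29 = 37
σ = (2, 4, 1, 3): (-1) + 15 + 29 + 28 = 71
σ = (2, 4, 3, 1): (-1) + 15 + 13 + 29 = 56
σ = (3, 1, 2, 4): 22 + 21 + (-1) + 28 = 70
σ = (3, 1, 4, 2): 22 + 21 + 0 + 26 = 69
σ = (3, 2, 1, 4): 22 + 15 + 29 + 28 = 94
σ = (3, 2, 4, 1): 22 + 15 + 0 + 29 = 66
σ = (3, 4, 1, 2): 22 + 15 + 29 + 26 = 92
σ = (3, 4, 2, 1): 22 + 15 + (-1) + 29 = 65
σ = (4, 1, 2, 3): 9 + 21 + (-1) + 28 = 57
σ = (4, 1, 3, 2): 9 + 21 + 13 + 26 = 69
σ = (4, 2, 1, 3): 9 + 15 + 29 + 28 = 81
σ = (4, 2, 3, 1): 9 + 15 + 13 + 29 = 66
σ = (4, 3, 1, 2): 9 + 9 + 29 + 26 = 73
σ = (4, 3, 2, 1): 9 + 9 + (-1) + 29 = 46
Optimal value attained by: σ = (2, 3, 4, 1).
Answer: det⊕(C) = 37; verdict: NONSINGULAR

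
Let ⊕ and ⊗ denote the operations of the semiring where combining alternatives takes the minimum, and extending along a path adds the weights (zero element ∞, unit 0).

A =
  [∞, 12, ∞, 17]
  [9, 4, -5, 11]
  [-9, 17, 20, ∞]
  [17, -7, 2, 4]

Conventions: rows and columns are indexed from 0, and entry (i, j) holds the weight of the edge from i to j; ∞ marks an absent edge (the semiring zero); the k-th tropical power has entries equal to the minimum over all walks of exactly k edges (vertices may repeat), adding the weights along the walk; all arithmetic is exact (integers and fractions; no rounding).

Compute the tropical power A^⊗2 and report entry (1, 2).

A^⊗2:
  [21, 10, 7, 21]
  [-14, 4, -1, 15]
  [11, 3, 12, 8]
  [-7, -3, -12, 4]
Key observation: the optimum is the walk 1->1->2, with weight 4 + (-5) = -1.
Optimal value attained by: walk 1->1->2.
Answer: (A^⊗2)[1][2] = -1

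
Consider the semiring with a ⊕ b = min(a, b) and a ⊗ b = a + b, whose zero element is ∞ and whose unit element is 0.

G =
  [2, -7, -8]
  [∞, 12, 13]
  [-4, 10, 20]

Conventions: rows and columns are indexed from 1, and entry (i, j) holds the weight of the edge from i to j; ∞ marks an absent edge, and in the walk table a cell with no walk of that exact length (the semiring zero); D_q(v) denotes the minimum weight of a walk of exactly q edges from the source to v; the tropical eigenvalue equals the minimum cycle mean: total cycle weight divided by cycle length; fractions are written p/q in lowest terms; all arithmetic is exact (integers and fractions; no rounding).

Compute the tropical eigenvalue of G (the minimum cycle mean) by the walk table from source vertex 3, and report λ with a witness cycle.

q=0: [∞, ∞, 0]
q=1: [-4, 10, 20]
q=2: [-2, -11, -12]
q=3: [-16, -9, -10]
Optimal cycle mean attained by: cycle 1->3->1, total (-8) + (-4), length 2.
Answer: λ = -6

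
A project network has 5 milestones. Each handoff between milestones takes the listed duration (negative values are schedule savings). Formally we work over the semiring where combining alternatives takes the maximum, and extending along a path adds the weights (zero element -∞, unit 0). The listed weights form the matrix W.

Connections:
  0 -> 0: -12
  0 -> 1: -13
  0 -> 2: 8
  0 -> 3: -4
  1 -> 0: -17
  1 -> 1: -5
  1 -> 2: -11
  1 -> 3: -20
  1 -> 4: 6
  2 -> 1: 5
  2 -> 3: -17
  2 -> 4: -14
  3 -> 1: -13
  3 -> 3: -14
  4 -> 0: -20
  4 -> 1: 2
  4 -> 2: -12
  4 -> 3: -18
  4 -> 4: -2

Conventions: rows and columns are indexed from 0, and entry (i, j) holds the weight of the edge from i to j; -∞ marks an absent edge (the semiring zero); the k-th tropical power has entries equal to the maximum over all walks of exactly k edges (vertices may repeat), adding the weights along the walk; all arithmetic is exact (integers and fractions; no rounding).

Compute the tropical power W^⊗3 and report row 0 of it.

W^⊗2:
  [-24, 13, -4, -9, -6]
  [-14, 8, -6, -12, 4]
  [-12, 0, -6, -15, 11]
  [-30, -18, -24, -28, -7]
  [-15, 0, -9, -18, 8]
W^⊗3:
  [-4, 8, 2, -7, 19]
  [-9, 6, -3, -12, 14]
  [-9, 13, -1, -7, 9]
  [-27, -5, -19, -25, -9]
  [-12, 10, -4, -10, 6]
Answer: row 0 of W^⊗3 = [-4, 8, 2, -7, 19]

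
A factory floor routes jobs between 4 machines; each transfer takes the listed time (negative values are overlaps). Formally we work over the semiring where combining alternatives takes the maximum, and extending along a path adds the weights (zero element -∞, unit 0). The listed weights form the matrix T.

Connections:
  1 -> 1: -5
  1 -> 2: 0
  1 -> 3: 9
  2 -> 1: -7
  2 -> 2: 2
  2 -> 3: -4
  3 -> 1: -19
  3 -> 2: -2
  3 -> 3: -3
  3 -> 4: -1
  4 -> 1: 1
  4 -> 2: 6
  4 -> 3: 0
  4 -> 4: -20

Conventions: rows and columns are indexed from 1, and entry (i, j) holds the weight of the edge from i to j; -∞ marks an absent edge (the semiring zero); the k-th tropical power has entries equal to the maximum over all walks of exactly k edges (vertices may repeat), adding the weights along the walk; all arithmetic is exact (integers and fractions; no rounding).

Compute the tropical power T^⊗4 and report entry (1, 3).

T^⊗2:
  [-7, 7, 6, 8]
  [-5, 4, 2, -5]
  [0, 5, -1, -4]
  [-1, 8, 10, -1]
T^⊗3:
  [9, 14, 8, 5]
  [-3, 6, 4, 1]
  [-2, 7, 9, -2]
  [1, 10, 8, 9]
T^⊗4:
  [7, 16, 18, 7]
  [2, 8, 6, 3]
  [0, 9, 7, 8]
  [10, 15, 10, 7]
Key observation: the optimum is the walk 1->3->4->1->3, with weight 9 + (-1) + 1 + 9 = 18.
Optimal value attained by: walk 1->3->4->1->3.
Answer: (T^⊗4)[1][3] = 18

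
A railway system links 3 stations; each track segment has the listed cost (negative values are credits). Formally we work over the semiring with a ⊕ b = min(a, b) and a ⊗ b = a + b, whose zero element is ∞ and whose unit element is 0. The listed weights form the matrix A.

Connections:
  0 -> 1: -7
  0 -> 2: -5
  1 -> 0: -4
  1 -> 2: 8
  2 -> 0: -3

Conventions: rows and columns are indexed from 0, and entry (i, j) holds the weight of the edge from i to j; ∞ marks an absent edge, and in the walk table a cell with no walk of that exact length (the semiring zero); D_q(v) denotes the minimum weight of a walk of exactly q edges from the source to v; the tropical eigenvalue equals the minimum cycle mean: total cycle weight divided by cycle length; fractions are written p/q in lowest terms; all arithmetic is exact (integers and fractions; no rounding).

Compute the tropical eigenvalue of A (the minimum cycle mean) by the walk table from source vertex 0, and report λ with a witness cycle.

q=0: [0, ∞, ∞]
q=1: [∞, -7, -5]
q=2: [-11, ∞, 1]
q=3: [-2, -18, -16]
Optimal cycle mean attained by: cycle 0->1->0, total (-7) + (-4), length 2.
Answer: λ = -11/2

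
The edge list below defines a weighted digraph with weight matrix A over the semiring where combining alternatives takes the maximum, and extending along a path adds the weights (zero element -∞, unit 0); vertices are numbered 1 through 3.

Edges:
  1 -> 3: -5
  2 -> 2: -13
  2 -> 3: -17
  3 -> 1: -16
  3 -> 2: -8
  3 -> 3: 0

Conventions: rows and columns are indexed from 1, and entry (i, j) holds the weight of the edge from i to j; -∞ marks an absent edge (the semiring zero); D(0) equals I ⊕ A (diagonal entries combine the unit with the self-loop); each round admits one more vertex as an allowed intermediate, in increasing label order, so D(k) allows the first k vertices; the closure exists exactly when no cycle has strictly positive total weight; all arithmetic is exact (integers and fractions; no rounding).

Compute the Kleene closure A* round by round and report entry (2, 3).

D(0):
  [0, -∞, -5]
  [-∞, 0, -17]
  [-16, -8, 0]
D(1):
  [0, -∞, -5]
  [-∞, 0, -17]
  [-16, -8, 0]
D(2):
  [0, -∞, -5]
  [-∞, 0, -17]
  [-16, -8, 0]
D(3):
  [0, -13, -5]
  [-33, 0, -17]
  [-16, -8, 0]
Answer: A*[2][3] = -17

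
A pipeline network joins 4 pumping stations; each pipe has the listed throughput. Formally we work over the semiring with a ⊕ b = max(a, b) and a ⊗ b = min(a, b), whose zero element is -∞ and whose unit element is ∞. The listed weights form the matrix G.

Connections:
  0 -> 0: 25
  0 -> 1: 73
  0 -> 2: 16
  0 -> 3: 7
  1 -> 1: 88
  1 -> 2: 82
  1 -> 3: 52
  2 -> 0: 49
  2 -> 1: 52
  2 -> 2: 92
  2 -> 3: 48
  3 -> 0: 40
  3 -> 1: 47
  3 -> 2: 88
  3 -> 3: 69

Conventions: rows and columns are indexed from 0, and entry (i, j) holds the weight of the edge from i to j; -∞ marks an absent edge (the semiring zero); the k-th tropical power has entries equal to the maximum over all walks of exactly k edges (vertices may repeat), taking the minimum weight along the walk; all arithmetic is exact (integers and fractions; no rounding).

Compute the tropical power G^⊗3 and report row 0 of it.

G^⊗2:
  [25, 73, 73, 52]
  [49, 88, 82, 52]
  [49, 52, 92, 52]
  [49, 52, 88, 69]
G^⊗3:
  [49, 73, 73, 52]
  [49, 88, 82, 52]
  [49, 52, 92, 52]
  [49, 52, 88, 69]
Answer: row 0 of G^⊗3 = [49, 73, 73, 52]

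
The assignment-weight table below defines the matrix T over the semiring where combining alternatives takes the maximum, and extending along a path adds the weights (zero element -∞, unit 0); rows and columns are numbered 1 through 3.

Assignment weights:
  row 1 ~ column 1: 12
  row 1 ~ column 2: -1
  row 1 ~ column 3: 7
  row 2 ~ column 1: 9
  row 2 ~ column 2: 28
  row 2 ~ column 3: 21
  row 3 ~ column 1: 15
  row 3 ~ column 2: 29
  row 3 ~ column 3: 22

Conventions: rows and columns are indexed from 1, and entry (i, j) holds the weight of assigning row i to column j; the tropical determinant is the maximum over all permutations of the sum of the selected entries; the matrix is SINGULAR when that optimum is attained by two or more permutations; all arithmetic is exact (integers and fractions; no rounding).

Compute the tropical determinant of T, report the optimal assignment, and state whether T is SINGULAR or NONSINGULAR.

σ = (1, 2, 3): 12 + 28 + 22 = 62
σ = (1, 3, 2): 12 + 21 + 29 = 62
σ = (2, 1, 3): (-1) + 9 + 22 = 30
σ = (2, 3, 1): (-1) + 21 + 15 = 35
σ = (3, 1, 2): 7 + 9 + 29 = 45
σ = (3, 2, 1): 7 + 28 + 15 = 50
Optimal value attained by: σ = (1, 2, 3).
Answer: det⊕(T) = 62; verdict: SINGULAR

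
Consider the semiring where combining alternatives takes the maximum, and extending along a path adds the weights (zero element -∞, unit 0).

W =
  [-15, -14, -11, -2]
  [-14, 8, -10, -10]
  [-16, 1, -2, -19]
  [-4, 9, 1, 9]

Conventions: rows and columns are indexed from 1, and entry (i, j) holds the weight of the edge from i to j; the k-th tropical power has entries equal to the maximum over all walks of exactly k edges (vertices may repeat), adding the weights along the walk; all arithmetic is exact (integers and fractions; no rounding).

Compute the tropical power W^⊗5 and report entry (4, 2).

W^⊗2:
  [-6, 7, -1, 7]
  [-6, 16, -2, -1]
  [-13, 9, -4, -9]
  [5, 18, 10, 18]
W^⊗3:
  [3, 16, 8, 16]
  [2, 24, 6, 8]
  [-5, 17, -1, 0]
  [14, 27, 19, 27]
W^⊗4:
  [12, 25, 17, 25]
  [10, 32, 14, 17]
  [3, 25, 7, 9]
  [23, 36, 28, 36]
W^⊗5:
  [21, 34, 26, 34]
  [18, 40, 22, 26]
  [11, 33, 15, 18]
  [32, 45, 37, 45]
Key observation: the optimum is the walk 4->4->4->4->4->2, with weight 9 + 9 + 9 + 9 + 9 = 45.
Optimal value attained by: walk 4->4->4->4->4->2.
Answer: (W^⊗5)[4][2] = 45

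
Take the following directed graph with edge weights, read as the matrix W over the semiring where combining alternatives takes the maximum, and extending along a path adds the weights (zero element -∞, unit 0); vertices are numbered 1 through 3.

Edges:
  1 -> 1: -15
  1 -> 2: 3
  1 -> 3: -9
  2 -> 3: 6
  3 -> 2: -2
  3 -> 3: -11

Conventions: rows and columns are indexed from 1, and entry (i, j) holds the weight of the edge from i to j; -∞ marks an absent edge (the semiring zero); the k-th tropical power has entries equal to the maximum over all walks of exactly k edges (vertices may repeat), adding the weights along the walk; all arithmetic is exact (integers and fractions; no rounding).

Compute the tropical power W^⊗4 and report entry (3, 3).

W^⊗2:
  [-30, -11, 9]
  [-∞, 4, -5]
  [-∞, -13, 4]
W^⊗3:
  [-45, 7, -2]
  [-∞, -7, 10]
  [-∞, 2, -7]
W^⊗4:
  [-60, -4, 13]
  [-∞, 8, -1]
  [-∞, -9, 8]
Key observation: the optimum is the walk 3->2->3->2->3, with weight (-2) + 6 + (-2) + 6 = 8.
Optimal value attained by: walk 3->2->3->2->3.
Answer: (W^⊗4)[3][3] = 8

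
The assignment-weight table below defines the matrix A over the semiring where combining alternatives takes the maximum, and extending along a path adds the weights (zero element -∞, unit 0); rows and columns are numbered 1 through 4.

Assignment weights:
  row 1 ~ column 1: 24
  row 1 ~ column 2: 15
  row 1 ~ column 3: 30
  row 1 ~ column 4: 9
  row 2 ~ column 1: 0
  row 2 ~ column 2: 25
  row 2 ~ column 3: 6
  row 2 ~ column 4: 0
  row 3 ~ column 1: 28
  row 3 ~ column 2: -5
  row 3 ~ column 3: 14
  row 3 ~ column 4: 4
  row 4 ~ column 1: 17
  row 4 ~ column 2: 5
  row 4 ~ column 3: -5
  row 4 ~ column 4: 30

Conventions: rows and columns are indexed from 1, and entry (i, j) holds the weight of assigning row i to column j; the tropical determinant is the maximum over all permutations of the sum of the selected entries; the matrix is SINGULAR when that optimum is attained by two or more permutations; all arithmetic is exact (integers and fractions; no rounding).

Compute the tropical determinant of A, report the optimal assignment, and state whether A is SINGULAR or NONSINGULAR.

σ = (1, 2, 3, 4): 24 + 25 + 14 + 30 = 93
σ = (1, 2, 4, 3): 24 + 25 + 4 + (-5) = 48
σ = (1, 3, 2, 4): 24 + 6 + (-5) + 30 = 55
σ = (1, 3, 4, 2): 24 + 6 + 4 + 5 = 39
σ = (1, 4, 2, 3): 24 + 0 + (-5) + (-5) = 14
σ = (1, 4, 3, 2): 24 + 0 + 14 + 5 = 43
σ = (2, 1, 3, 4): 15 + 0 + 14 + 30 = 59
σ = (2, 1, 4, 3): 15 + 0 + 4 + (-5) = 14
σ = (2, 3, 1, 4): 15 + 6 + 28 + 30 = 79
σ = (2, 3, 4, 1): 15 + 6 + 4 + 17 = 42
σ = (2, 4, 1, 3): 15 + 0 + 28 + (-5) = 38
σ = (2, 4, 3, 1): 15 + 0 + 14 + 17 = 46
σ = (3, 1, 2, 4): 30 + 0 + (-5) + 30 = 55
σ = (3, 1, 4, 2): 30 + 0 + 4 + 5 = 39
σ = (3, 2, 1, 4): 30 + 25 + 28 + 30 = 113
σ = (3, 2, 4, 1): 30 + 25 + 4 + 17 = 76
σ = (3, 4, 1, 2): 30 + 0 + 28 + 5 = 63
σ = (3, 4, 2, 1): 30 + 0 + (-5) + 17 = 42
σ = (4, 1, 2, 3): 9 + 0 + (-5) + (-5) = -1
σ = (4, 1, 3, 2): 9 + 0 + 14 + 5 = 28
σ = (4, 2, 1, 3): 9 + 25 + 28 + (-5) = 57
σ = (4, 2, 3, 1): 9 + 25 + 14 + 17 = 65
σ = (4, 3, 1, 2): 9 + 6 + 28 + 5 = 48
σ = (4, 3, 2, 1): 9 + 6 + (-5) + 17 = 27
Optimal value attained by: σ = (3, 2, 1, 4).
Answer: det⊕(A) = 113; verdict: NONSINGULAR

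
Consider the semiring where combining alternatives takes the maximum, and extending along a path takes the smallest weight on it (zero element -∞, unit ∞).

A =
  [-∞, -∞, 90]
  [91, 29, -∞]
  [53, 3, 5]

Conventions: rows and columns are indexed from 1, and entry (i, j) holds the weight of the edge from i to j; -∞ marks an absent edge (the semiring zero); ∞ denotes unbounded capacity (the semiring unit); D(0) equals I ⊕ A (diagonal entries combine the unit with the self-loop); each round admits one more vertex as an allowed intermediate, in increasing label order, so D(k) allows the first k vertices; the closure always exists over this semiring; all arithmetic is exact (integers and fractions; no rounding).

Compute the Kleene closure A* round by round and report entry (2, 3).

D(0):
  [∞, -∞, 90]
  [91, ∞, -∞]
  [53, 3, ∞]
D(1):
  [∞, -∞, 90]
  [91, ∞, 90]
  [53, 3, ∞]
D(2):
  [∞, -∞, 90]
  [91, ∞, 90]
  [53, 3, ∞]
D(3):
  [∞, 3, 90]
  [91, ∞, 90]
  [53, 3, ∞]
Answer: A*[2][3] = 90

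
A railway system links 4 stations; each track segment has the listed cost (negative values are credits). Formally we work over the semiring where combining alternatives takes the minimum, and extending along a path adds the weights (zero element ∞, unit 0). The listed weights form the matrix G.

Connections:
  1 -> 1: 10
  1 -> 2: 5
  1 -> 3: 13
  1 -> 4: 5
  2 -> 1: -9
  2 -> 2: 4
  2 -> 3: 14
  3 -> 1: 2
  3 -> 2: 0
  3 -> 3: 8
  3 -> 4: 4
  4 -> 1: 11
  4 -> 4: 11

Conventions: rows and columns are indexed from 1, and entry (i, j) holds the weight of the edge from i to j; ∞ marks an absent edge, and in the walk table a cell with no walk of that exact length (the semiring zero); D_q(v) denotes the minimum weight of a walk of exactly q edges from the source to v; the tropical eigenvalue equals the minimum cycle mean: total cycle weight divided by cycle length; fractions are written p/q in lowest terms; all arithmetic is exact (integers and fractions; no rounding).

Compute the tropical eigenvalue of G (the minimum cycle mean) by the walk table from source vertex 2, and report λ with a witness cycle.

q=0: [∞, 0, ∞, ∞]
q=1: [-9, 4, 14, ∞]
q=2: [-5, -4, 4, -4]
q=3: [-13, 0, 8, 0]
q=4: [-9, -8, 0, -8]
Optimal cycle mean attained by: cycle 1->2->1, total 5 + (-9), length 2.
Answer: λ = -2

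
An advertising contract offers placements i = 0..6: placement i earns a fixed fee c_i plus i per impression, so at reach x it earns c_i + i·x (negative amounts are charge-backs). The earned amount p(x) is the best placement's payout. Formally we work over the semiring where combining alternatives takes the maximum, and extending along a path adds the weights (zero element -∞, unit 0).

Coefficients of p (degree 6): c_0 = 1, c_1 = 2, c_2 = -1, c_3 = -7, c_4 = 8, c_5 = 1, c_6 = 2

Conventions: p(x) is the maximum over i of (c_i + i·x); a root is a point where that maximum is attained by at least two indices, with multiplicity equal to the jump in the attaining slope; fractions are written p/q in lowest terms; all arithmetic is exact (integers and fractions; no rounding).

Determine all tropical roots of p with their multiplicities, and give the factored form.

hull edge (i=0, c=1) to (i=4, c=8): slope 7/4, span 4
hull edge (i=4, c=8) to (i=6, c=2): slope -3, span 2
Factored form: p(x) = 2 ⊗ (x ⊕ (-7/4)) ⊗ (x ⊕ (-7/4)) ⊗ (x ⊕ (-7/4)) ⊗ (x ⊕ (-7/4)) ⊗ (x ⊕ 3) ⊗ (x ⊕ 3)
Answer: roots = -7/4 (mult 4), 3 (mult 2)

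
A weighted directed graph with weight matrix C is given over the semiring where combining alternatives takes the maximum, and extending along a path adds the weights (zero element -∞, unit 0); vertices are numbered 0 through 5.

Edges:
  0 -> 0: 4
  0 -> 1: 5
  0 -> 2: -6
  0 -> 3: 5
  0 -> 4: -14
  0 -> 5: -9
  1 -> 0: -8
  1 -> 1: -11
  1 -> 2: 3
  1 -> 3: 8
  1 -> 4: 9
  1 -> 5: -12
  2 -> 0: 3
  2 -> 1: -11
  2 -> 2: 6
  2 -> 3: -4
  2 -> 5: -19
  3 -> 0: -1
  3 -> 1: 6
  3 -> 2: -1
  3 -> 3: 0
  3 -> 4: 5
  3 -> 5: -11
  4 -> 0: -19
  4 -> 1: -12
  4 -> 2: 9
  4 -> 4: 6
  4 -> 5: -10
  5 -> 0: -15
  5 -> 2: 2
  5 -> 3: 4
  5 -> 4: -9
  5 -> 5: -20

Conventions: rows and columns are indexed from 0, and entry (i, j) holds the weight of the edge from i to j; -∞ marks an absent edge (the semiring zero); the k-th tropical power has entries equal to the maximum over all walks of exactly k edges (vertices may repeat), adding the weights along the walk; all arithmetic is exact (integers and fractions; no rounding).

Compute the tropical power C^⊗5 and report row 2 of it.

C^⊗2:
  [8, 11, 8, 13, 14, -5]
  [7, 14, 18, 8, 15, -1]
  [9, 8, 12, 8, 1, -6]
  [3, 6, 14, 14, 15, -5]
  [12, -2, 15, 5, 12, -4]
  [5, 10, 8, 4, 9, -7]
C^⊗3:
  [12, 19, 23, 19, 20, 4]
  [21, 14, 24, 22, 23, 5]
  [15, 14, 18, 16, 17, 0]
  [17, 20, 24, 14, 21, 5]
  [18, 17, 21, 17, 18, 3]
  [11, 10, 18, 18, 19, -1]
C^⊗4:
  [26, 25, 29, 27, 28, 10]
  [27, 28, 32, 26, 29, 13]
  [21, 22, 26, 22, 23, 7]
  [27, 22, 30, 28, 29, 11]
  [24, 23, 27, 25, 26, 9]
  [21, 24, 28, 18, 25, 9]
C^⊗5:
  [32, 33, 37, 33, 34, 18]
  [35, 32, 38, 36, 37, 19]
  [29, 28, 32, 30, 31, 13]
  [33, 34, 38, 32, 35, 19]
  [30, 31, 35, 31, 32, 16]
  [31, 26, 34, 32, 33, 15]
Answer: row 2 of C^⊗5 = [29, 28, 32, 30, 31, 13]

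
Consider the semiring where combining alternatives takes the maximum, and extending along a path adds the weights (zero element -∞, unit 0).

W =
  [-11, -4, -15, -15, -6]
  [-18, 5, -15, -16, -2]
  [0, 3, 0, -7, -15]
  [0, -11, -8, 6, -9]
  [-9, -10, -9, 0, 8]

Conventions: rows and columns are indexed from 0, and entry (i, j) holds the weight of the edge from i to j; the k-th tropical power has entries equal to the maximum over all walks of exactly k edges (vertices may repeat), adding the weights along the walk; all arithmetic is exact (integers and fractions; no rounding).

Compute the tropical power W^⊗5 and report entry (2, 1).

W^⊗2:
  [-15, 1, -15, -6, 2]
  [-11, 10, -10, -2, 6]
  [0, 8, 0, -1, 1]
  [6, -4, -2, 12, -1]
  [0, -2, -1, 8, 16]
W^⊗3:
  [-6, 6, -7, 2, 10]
  [-2, 15, -3, 6, 14]
  [0, 13, 0, 5, 9]
  [12, 2, 4, 18, 7]
  [8, 6, 7, 16, 24]
W^⊗4:
  [2, 11, 1, 10, 18]
  [6, 20, 5, 14, 22]
  [5, 18, 0, 11, 17]
  [18, 8, 10, 24, 15]
  [16, 14, 15, 24, 32]
W^⊗5:
  [10, 16, 9, 18, 26]
  [14, 25, 13, 22, 30]
  [11, 23, 8, 17, 25]
  [24, 14, 16, 30, 23]
  [24, 22, 23, 32, 40]
Key observation: the optimum is the walk 2->1->1->1->1->1, with weight 3 + 5 + 5 + 5 + 5 = 23.
Optimal value attained by: walk 2->1->1->1->1->1.
Answer: (W^⊗5)[2][1] = 23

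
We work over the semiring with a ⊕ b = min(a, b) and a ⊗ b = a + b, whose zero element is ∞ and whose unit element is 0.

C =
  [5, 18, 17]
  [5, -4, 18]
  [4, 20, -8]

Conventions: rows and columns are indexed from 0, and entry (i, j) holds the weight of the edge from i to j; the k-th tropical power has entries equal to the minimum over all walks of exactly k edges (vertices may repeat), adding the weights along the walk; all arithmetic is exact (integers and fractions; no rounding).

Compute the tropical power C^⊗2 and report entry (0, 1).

C^⊗2:
  [10, 14, 9]
  [1, -8, 10]
  [-4, 12, -16]
Key observation: the optimum is the walk 0->1->1, with weight 18 + (-4) = 14.
Optimal value attained by: walk 0->1->1.
Answer: (C^⊗2)[0][1] = 14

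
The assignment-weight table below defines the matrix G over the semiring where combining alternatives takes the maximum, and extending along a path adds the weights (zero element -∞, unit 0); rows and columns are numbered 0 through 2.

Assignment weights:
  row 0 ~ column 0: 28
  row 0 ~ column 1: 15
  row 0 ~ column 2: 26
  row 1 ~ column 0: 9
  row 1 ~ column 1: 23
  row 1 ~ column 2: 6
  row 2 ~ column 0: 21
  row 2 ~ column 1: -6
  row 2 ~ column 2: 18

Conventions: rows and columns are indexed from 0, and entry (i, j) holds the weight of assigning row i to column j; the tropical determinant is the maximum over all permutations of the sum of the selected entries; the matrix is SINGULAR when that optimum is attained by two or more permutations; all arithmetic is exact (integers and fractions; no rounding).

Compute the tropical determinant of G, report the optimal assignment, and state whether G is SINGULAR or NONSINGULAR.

σ = (0, 1, 2): 28 + 23 + 18 = 69
σ = (0, 2, 1): 28 + 6 + (-6) = 28
σ = (1, 0, 2): 15 + 9 + 18 = 42
σ = (1, 2, 0): 15 + 6 + 21 = 42
σ = (2, 0, 1): 26 + 9 + (-6) = 29
σ = (2, 1, 0): 26 + 23 + 21 = 70
Optimal value attained by: σ = (2, 1, 0).
Answer: det⊕(G) = 70; verdict: NONSINGULAR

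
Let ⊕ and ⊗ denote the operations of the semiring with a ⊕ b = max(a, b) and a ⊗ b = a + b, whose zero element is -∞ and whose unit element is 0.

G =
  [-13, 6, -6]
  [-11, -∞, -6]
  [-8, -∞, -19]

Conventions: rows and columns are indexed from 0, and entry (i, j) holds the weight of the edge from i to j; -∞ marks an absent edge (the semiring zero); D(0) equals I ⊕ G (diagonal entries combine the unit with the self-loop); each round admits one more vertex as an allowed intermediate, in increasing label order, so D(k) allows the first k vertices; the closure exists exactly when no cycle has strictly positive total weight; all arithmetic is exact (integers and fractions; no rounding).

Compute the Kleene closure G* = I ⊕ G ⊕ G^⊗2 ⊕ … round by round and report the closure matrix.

D(0):
  [0, 6, -6]
  [-11, 0, -6]
  [-8, -∞, 0]
D(1):
  [0, 6, -6]
  [-11, 0, -6]
  [-8, -2, 0]
D(2):
  [0, 6, 0]
  [-11, 0, -6]
  [-8, -2, 0]
D(3):
  [0, 6, 0]
  [-11, 0, -6]
  [-8, -2, 0]
Answer: G* = [[0, 6, 0], [-11, 0, -6], [-8, -2, 0]]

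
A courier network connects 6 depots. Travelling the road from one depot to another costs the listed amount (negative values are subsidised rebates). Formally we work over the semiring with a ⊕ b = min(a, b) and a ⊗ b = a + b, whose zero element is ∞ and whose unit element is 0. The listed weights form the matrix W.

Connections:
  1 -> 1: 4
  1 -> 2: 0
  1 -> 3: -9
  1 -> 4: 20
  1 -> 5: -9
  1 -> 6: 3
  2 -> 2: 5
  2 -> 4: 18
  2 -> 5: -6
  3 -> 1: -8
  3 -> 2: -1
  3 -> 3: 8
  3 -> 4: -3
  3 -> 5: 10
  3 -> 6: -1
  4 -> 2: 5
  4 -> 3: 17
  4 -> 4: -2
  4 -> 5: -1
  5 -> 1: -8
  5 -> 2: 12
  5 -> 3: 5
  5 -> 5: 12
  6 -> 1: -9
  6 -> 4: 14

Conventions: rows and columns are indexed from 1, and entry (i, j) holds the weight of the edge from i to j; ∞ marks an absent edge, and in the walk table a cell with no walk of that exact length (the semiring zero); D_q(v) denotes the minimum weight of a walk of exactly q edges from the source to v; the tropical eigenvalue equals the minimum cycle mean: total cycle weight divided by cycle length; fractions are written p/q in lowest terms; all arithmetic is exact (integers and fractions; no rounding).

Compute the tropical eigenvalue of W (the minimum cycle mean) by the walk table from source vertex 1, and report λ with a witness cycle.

q=0: [0, ∞, ∞, ∞, ∞, ∞]
q=1: [4, 0, -9, 20, -9, 3]
q=2: [-17, -10, -5, -12, -6, -10]
q=3: [-19, -17, -26, -14, -26, -14]
q=4: [-34, -27, -28, -29, -28, -27]
q=5: [-36, -34, -43, -31, -43, -31]
q=6: [-51, -44, -45, -46, -45, -44]
Optimal cycle mean attained by: cycle 1->3->1, total (-9) + (-8), length 2.
Answer: λ = -17/2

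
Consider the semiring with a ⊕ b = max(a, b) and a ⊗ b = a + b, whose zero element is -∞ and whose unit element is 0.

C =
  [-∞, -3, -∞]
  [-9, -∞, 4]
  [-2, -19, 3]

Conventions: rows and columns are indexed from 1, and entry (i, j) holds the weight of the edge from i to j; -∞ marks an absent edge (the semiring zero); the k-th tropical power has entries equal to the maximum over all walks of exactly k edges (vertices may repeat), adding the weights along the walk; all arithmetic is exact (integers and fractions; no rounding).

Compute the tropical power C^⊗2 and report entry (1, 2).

C^⊗2:
  [-12, -∞, 1]
  [2, -12, 7]
  [1, -5, 6]
Key observation: no walk of exactly 2 edges connects these vertices, so the entry is the semiring zero.
Answer: (C^⊗2)[1][2] = -∞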